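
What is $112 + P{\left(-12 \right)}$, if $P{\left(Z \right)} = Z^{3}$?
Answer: $-1616$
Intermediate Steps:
$112 + P{\left(-12 \right)} = 112 + \left(-12\right)^{3} = 112 - 1728 = -1616$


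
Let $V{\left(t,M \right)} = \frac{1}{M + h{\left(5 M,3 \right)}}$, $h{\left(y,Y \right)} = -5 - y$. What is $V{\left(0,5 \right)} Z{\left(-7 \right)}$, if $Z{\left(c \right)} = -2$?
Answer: $\frac{2}{25} \approx 0.08$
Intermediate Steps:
$V{\left(t,M \right)} = \frac{1}{-5 - 4 M}$ ($V{\left(t,M \right)} = \frac{1}{M - \left(5 + 5 M\right)} = \frac{1}{-5 - 4 M}$)
$V{\left(0,5 \right)} Z{\left(-7 \right)} = - \frac{1}{5 + 4 \cdot 5} \left(-2\right) = - \frac{1}{5 + 20} \left(-2\right) = - \frac{1}{25} \left(-2\right) = \left(-1\right) \frac{1}{25} \left(-2\right) = \left(- \frac{1}{25}\right) \left(-2\right) = \frac{2}{25}$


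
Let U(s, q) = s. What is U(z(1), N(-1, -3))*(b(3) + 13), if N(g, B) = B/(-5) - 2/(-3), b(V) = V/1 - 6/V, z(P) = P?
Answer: 14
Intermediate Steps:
b(V) = V - 6/V (b(V) = V*1 - 6/V = V - 6/V)
N(g, B) = ⅔ - B/5 (N(g, B) = B*(-⅕) - 2*(-⅓) = -B/5 + ⅔ = ⅔ - B/5)
U(z(1), N(-1, -3))*(b(3) + 13) = 1*((3 - 6/3) + 13) = 1*((3 - 6*⅓) + 13) = 1*((3 - 2) + 13) = 1*(1 + 13) = 1*14 = 14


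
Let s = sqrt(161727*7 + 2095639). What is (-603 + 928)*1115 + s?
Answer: 362375 + 28*sqrt(4117) ≈ 3.6417e+5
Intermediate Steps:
s = 28*sqrt(4117) (s = sqrt(1132089 + 2095639) = sqrt(3227728) = 28*sqrt(4117) ≈ 1796.6)
(-603 + 928)*1115 + s = (-603 + 928)*1115 + 28*sqrt(4117) = 325*1115 + 28*sqrt(4117) = 362375 + 28*sqrt(4117)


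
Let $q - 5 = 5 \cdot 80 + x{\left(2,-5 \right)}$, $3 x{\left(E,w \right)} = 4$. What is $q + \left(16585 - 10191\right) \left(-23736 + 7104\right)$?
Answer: $- \frac{319033805}{3} \approx -1.0634 \cdot 10^{8}$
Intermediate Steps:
$x{\left(E,w \right)} = \frac{4}{3}$ ($x{\left(E,w \right)} = \frac{1}{3} \cdot 4 = \frac{4}{3}$)
$q = \frac{1219}{3}$ ($q = 5 + \left(5 \cdot 80 + \frac{4}{3}\right) = 5 + \left(400 + \frac{4}{3}\right) = 5 + \frac{1204}{3} = \frac{1219}{3} \approx 406.33$)
$q + \left(16585 - 10191\right) \left(-23736 + 7104\right) = \frac{1219}{3} + \left(16585 - 10191\right) \left(-23736 + 7104\right) = \frac{1219}{3} + 6394 \left(-16632\right) = \frac{1219}{3} - 106345008 = - \frac{319033805}{3}$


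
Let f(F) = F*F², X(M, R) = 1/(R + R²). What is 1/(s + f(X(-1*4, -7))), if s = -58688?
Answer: -74088/4348076543 ≈ -1.7039e-5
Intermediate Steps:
f(F) = F³
1/(s + f(X(-1*4, -7))) = 1/(-58688 + (1/((-7)*(1 - 7)))³) = 1/(-58688 + (-⅐/(-6))³) = 1/(-58688 + (-⅐*(-⅙))³) = 1/(-58688 + (1/42)³) = 1/(-58688 + 1/74088) = 1/(-4348076543/74088) = -74088/4348076543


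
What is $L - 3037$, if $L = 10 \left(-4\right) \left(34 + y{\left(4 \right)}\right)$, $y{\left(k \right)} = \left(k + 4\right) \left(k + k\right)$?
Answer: $-6957$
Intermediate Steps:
$y{\left(k \right)} = 2 k \left(4 + k\right)$ ($y{\left(k \right)} = \left(4 + k\right) 2 k = 2 k \left(4 + k\right)$)
$L = -3920$ ($L = 10 \left(-4\right) \left(34 + 2 \cdot 4 \left(4 + 4\right)\right) = - 40 \left(34 + 2 \cdot 4 \cdot 8\right) = - 40 \left(34 + 64\right) = \left(-40\right) 98 = -3920$)
$L - 3037 = -3920 - 3037 = -6957$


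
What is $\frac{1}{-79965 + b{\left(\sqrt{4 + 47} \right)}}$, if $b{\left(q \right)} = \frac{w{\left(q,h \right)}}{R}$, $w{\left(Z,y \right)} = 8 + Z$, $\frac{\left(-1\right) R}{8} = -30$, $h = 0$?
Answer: $- \frac{4605982080}{368317203494413} - \frac{240 \sqrt{51}}{368317203494413} \approx -1.2505 \cdot 10^{-5}$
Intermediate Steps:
$R = 240$ ($R = \left(-8\right) \left(-30\right) = 240$)
$b{\left(q \right)} = \frac{1}{30} + \frac{q}{240}$ ($b{\left(q \right)} = \frac{8 + q}{240} = \left(8 + q\right) \frac{1}{240} = \frac{1}{30} + \frac{q}{240}$)
$\frac{1}{-79965 + b{\left(\sqrt{4 + 47} \right)}} = \frac{1}{-79965 + \left(\frac{1}{30} + \frac{\sqrt{4 + 47}}{240}\right)} = \frac{1}{-79965 + \left(\frac{1}{30} + \frac{\sqrt{51}}{240}\right)} = \frac{1}{- \frac{2398949}{30} + \frac{\sqrt{51}}{240}}$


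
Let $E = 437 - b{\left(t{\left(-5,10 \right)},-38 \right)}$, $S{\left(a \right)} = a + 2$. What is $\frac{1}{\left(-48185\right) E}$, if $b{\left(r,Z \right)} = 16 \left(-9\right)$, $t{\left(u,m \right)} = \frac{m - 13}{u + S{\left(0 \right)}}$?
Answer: $- \frac{1}{27995485} \approx -3.572 \cdot 10^{-8}$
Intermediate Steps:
$S{\left(a \right)} = 2 + a$
$t{\left(u,m \right)} = \frac{-13 + m}{2 + u}$ ($t{\left(u,m \right)} = \frac{m - 13}{u + \left(2 + 0\right)} = \frac{-13 + m}{u + 2} = \frac{-13 + m}{2 + u}$)
$b{\left(r,Z \right)} = -144$
$E = 581$ ($E = 437 - -144 = 437 + 144 = 581$)
$\frac{1}{\left(-48185\right) E} = \frac{1}{\left(-48185\right) 581} = \left(- \frac{1}{48185}\right) \frac{1}{581} = - \frac{1}{27995485}$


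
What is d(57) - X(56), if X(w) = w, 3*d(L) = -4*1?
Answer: -172/3 ≈ -57.333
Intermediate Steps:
d(L) = -4/3 (d(L) = (-4*1)/3 = (⅓)*(-4) = -4/3)
d(57) - X(56) = -4/3 - 1*56 = -4/3 - 56 = -172/3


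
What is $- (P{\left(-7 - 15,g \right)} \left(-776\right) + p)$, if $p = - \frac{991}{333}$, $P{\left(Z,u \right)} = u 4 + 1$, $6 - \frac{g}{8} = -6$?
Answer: $\frac{99488071}{333} \approx 2.9876 \cdot 10^{5}$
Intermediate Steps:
$g = 96$ ($g = 48 - -48 = 48 + 48 = 96$)
$P{\left(Z,u \right)} = 1 + 4 u$ ($P{\left(Z,u \right)} = 4 u + 1 = 1 + 4 u$)
$p = - \frac{991}{333}$ ($p = \left(-991\right) \frac{1}{333} = - \frac{991}{333} \approx -2.976$)
$- (P{\left(-7 - 15,g \right)} \left(-776\right) + p) = - (\left(1 + 4 \cdot 96\right) \left(-776\right) - \frac{991}{333}) = - (\left(1 + 384\right) \left(-776\right) - \frac{991}{333}) = - (385 \left(-776\right) - \frac{991}{333}) = - (-298760 - \frac{991}{333}) = \left(-1\right) \left(- \frac{99488071}{333}\right) = \frac{99488071}{333}$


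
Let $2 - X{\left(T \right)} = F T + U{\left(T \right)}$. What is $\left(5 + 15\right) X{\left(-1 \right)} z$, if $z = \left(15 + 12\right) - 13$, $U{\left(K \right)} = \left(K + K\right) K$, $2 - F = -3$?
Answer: $1400$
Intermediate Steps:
$F = 5$ ($F = 2 - -3 = 2 + 3 = 5$)
$U{\left(K \right)} = 2 K^{2}$ ($U{\left(K \right)} = 2 K K = 2 K^{2}$)
$z = 14$ ($z = 27 - 13 = 14$)
$X{\left(T \right)} = 2 - 5 T - 2 T^{2}$ ($X{\left(T \right)} = 2 - \left(5 T + 2 T^{2}\right) = 2 - \left(2 T^{2} + 5 T\right) = 2 - 5 T - 2 T^{2}$)
$\left(5 + 15\right) X{\left(-1 \right)} z = \left(5 + 15\right) \left(2 - -5 - 2 \left(-1\right)^{2}\right) 14 = 20 \left(2 + 5 - 2\right) 14 = 20 \cdot 5 \cdot 14 = 100 \cdot 14 = 1400$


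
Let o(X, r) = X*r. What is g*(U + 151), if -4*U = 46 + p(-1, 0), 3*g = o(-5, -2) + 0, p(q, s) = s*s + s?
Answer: 465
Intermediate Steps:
p(q, s) = s + s**2 (p(q, s) = s**2 + s = s + s**2)
g = 10/3 (g = (-5*(-2) + 0)/3 = (10 + 0)/3 = (1/3)*10 = 10/3 ≈ 3.3333)
U = -23/2 (U = -(46 + 0*(1 + 0))/4 = -(46 + 0*1)/4 = -(46 + 0)/4 = -1/4*46 = -23/2 ≈ -11.500)
g*(U + 151) = 10*(-23/2 + 151)/3 = (10/3)*(279/2) = 465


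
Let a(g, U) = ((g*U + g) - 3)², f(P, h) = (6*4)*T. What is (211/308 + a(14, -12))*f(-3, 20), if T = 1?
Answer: 45552618/77 ≈ 5.9159e+5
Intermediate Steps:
f(P, h) = 24 (f(P, h) = (6*4)*1 = 24*1 = 24)
a(g, U) = (-3 + g + U*g)² (a(g, U) = ((U*g + g) - 3)² = ((g + U*g) - 3)² = (-3 + g + U*g)²)
(211/308 + a(14, -12))*f(-3, 20) = (211/308 + (-3 + 14 - 12*14)²)*24 = (211*(1/308) + (-3 + 14 - 168)²)*24 = (211/308 + (-157)²)*24 = (211/308 + 24649)*24 = (7592103/308)*24 = 45552618/77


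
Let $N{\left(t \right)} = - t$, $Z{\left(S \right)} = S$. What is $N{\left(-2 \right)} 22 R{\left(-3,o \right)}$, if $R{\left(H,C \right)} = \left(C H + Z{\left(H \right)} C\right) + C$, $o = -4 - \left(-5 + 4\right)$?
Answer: $660$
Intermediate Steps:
$o = -3$ ($o = -4 - -1 = -4 + 1 = -3$)
$R{\left(H,C \right)} = C + 2 C H$ ($R{\left(H,C \right)} = \left(C H + H C\right) + C = \left(C H + C H\right) + C = 2 C H + C = C + 2 C H$)
$N{\left(-2 \right)} 22 R{\left(-3,o \right)} = \left(-1\right) \left(-2\right) 22 \left(- 3 \left(1 + 2 \left(-3\right)\right)\right) = 2 \cdot 22 \left(- 3 \left(1 - 6\right)\right) = 44 \left(\left(-3\right) \left(-5\right)\right) = 44 \cdot 15 = 660$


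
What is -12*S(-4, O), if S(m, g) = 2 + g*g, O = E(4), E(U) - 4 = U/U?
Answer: -324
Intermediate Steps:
E(U) = 5 (E(U) = 4 + U/U = 4 + 1 = 5)
O = 5
S(m, g) = 2 + g²
-12*S(-4, O) = -12*(2 + 5²) = -12*(2 + 25) = -12*27 = -324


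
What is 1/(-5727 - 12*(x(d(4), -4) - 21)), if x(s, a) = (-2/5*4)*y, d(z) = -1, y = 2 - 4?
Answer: -5/27567 ≈ -0.00018138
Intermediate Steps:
y = -2
x(s, a) = 16/5 (x(s, a) = (-2/5*4)*(-2) = (-2*⅕*4)*(-2) = -⅖*4*(-2) = -8/5*(-2) = 16/5)
1/(-5727 - 12*(x(d(4), -4) - 21)) = 1/(-5727 - 12*(16/5 - 21)) = 1/(-5727 - 12*(-89/5)) = 1/(-5727 + 1068/5) = 1/(-27567/5) = -5/27567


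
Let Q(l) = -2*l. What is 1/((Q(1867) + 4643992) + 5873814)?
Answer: 1/10514072 ≈ 9.5111e-8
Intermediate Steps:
1/((Q(1867) + 4643992) + 5873814) = 1/((-2*1867 + 4643992) + 5873814) = 1/((-3734 + 4643992) + 5873814) = 1/(4640258 + 5873814) = 1/10514072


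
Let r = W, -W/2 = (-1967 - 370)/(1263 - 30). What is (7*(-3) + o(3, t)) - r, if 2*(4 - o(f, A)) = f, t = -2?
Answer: -18323/822 ≈ -22.291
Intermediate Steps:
o(f, A) = 4 - f/2
W = 1558/411 (W = -2*(-1967 - 370)/(1263 - 30) = -(-4674)/1233 = -2*(-779/411) = 1558/411 ≈ 3.7908)
r = 1558/411 ≈ 3.7908
(7*(-3) + o(3, t)) - r = (7*(-3) + (4 - ½*3)) - 1*1558/411 = (-21 + (4 - 3/2)) - 1558/411 = (-21 + 5/2) - 1558/411 = -37/2 - 1558/411 = -18323/822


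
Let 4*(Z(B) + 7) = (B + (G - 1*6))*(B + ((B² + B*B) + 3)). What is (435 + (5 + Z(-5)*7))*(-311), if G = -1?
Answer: 191887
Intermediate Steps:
Z(B) = -7 + (-7 + B)*(3 + B + 2*B²)/4 (Z(B) = -7 + ((B + (-1 - 1*6))*(B + ((B² + B*B) + 3)))/4 = -7 + ((B + (-1 - 6))*(B + ((B² + B²) + 3)))/4 = -7 + ((B - 7)*(B + (2*B² + 3)))/4 = -7 + ((-7 + B)*(B + (3 + 2*B²)))/4 = -7 + ((-7 + B)*(3 + B + 2*B²))/4 = -7 + (-7 + B)*(3 + B + 2*B²)/4)
(435 + (5 + Z(-5)*7))*(-311) = (435 + (5 + (-49/4 + (½)*(-5)³ - 1*(-5) - 13/4*(-5)²)*7))*(-311) = (435 + (5 + (-49/4 + (½)*(-125) + 5 - 13/4*25)*7))*(-311) = (435 + (5 + (-49/4 - 125/2 + 5 - 325/4)*7))*(-311) = (435 + (5 - 151*7))*(-311) = (435 + (5 - 1057))*(-311) = (435 - 1052)*(-311) = -617*(-311) = 191887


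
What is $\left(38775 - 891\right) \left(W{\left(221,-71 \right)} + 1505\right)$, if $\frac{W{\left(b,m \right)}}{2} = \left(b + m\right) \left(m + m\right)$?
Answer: $-1556842980$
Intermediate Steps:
$W{\left(b,m \right)} = 4 m \left(b + m\right)$ ($W{\left(b,m \right)} = 2 \left(b + m\right) \left(m + m\right) = 2 \left(b + m\right) 2 m = 2 \cdot 2 m \left(b + m\right) = 4 m \left(b + m\right)$)
$\left(38775 - 891\right) \left(W{\left(221,-71 \right)} + 1505\right) = \left(38775 - 891\right) \left(4 \left(-71\right) \left(221 - 71\right) + 1505\right) = 37884 \left(4 \left(-71\right) 150 + 1505\right) = 37884 \left(-42600 + 1505\right) = 37884 \left(-41095\right) = -1556842980$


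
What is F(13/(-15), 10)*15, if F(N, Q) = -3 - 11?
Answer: -210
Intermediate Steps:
F(N, Q) = -14
F(13/(-15), 10)*15 = -14*15 = -210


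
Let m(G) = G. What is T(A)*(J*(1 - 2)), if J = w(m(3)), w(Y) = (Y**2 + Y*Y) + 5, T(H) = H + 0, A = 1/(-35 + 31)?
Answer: 23/4 ≈ 5.7500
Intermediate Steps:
A = -1/4 (A = 1/(-4) = -1/4 ≈ -0.25000)
T(H) = H
w(Y) = 5 + 2*Y**2 (w(Y) = (Y**2 + Y**2) + 5 = 2*Y**2 + 5 = 5 + 2*Y**2)
J = 23 (J = 5 + 2*3**2 = 5 + 2*9 = 5 + 18 = 23)
T(A)*(J*(1 - 2)) = -23*(1 - 2)/4 = -23*(-1)/4 = -1/4*(-23) = 23/4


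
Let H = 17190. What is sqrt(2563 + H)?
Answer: sqrt(19753) ≈ 140.55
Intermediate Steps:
sqrt(2563 + H) = sqrt(2563 + 17190) = sqrt(19753)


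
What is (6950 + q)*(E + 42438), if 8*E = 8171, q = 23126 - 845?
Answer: 10162887925/8 ≈ 1.2704e+9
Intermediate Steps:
q = 22281
E = 8171/8 (E = (⅛)*8171 = 8171/8 ≈ 1021.4)
(6950 + q)*(E + 42438) = (6950 + 22281)*(8171/8 + 42438) = 29231*(347675/8) = 10162887925/8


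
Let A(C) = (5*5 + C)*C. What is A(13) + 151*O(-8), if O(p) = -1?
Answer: 343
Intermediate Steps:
A(C) = C*(25 + C) (A(C) = (25 + C)*C = C*(25 + C))
A(13) + 151*O(-8) = 13*(25 + 13) + 151*(-1) = 13*38 - 151 = 494 - 151 = 343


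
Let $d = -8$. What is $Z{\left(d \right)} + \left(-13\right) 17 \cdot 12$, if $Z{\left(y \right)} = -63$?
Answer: $-2715$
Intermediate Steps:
$Z{\left(d \right)} + \left(-13\right) 17 \cdot 12 = -63 + \left(-13\right) 17 \cdot 12 = -63 - 2652 = -2715$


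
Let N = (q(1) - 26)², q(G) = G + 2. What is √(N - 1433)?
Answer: 2*I*√226 ≈ 30.067*I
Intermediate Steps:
q(G) = 2 + G
N = 529 (N = ((2 + 1) - 26)² = (3 - 26)² = (-23)² = 529)
√(N - 1433) = √(529 - 1433) = √(-904) = 2*I*√226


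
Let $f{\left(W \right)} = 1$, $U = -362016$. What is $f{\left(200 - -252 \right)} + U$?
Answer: $-362015$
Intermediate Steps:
$f{\left(200 - -252 \right)} + U = 1 - 362016 = -362015$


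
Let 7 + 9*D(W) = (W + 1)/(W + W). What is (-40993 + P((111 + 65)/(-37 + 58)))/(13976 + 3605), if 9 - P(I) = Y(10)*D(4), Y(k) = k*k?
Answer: -245479/105486 ≈ -2.3271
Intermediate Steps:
Y(k) = k²
D(W) = -7/9 + (1 + W)/(18*W) (D(W) = -7/9 + ((W + 1)/(W + W))/9 = -7/9 + ((1 + W)/((2*W)))/9 = -7/9 + ((1 + W)*(1/(2*W)))/9 = -7/9 + ((1 + W)/(2*W))/9 = -7/9 + (1 + W)/(18*W))
P(I) = 479/6 (P(I) = 9 - 10²*(1/18)*(1 - 13*4)/4 = 9 - 100*(1/18)*(¼)*(1 - 52) = 9 - 100*(1/18)*(¼)*(-51) = 9 - 100*(-17)/24 = 9 - 1*(-425/6) = 9 + 425/6 = 479/6)
(-40993 + P((111 + 65)/(-37 + 58)))/(13976 + 3605) = (-40993 + 479/6)/(13976 + 3605) = -245479/6/17581 = -245479/6*1/17581 = -245479/105486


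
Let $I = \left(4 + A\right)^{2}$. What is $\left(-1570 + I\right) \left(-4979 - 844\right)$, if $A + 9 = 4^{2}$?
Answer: $8437527$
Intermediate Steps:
$A = 7$ ($A = -9 + 4^{2} = -9 + 16 = 7$)
$I = 121$ ($I = \left(4 + 7\right)^{2} = 11^{2} = 121$)
$\left(-1570 + I\right) \left(-4979 - 844\right) = \left(-1570 + 121\right) \left(-4979 - 844\right) = \left(-1449\right) \left(-5823\right) = 8437527$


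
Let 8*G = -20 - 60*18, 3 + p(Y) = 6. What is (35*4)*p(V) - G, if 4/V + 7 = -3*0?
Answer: 1115/2 ≈ 557.50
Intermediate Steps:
V = -4/7 (V = 4/(-7 - 3*0) = 4/(-7 + 0) = 4/(-7) = 4*(-⅐) = -4/7 ≈ -0.57143)
p(Y) = 3 (p(Y) = -3 + 6 = 3)
G = -275/2 (G = (-20 - 60*18)/8 = (-20 - 1080)/8 = (⅛)*(-1100) = -275/2 ≈ -137.50)
(35*4)*p(V) - G = (35*4)*3 - 1*(-275/2) = 140*3 + 275/2 = 420 + 275/2 = 1115/2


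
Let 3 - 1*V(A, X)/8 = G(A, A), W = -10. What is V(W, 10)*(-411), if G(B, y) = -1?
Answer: -13152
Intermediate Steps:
V(A, X) = 32 (V(A, X) = 24 - 8*(-1) = 24 + 8 = 32)
V(W, 10)*(-411) = 32*(-411) = -13152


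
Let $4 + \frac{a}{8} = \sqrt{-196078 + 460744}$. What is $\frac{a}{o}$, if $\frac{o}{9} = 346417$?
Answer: $- \frac{32}{3117753} + \frac{8 \sqrt{264666}}{3117753} \approx 0.0013098$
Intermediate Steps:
$o = 3117753$ ($o = 9 \cdot 346417 = 3117753$)
$a = -32 + 8 \sqrt{264666}$ ($a = -32 + 8 \sqrt{-196078 + 460744} = -32 + 8 \sqrt{264666} \approx 4083.7$)
$\frac{a}{o} = \frac{-32 + 8 \sqrt{264666}}{3117753} = \left(-32 + 8 \sqrt{264666}\right) \frac{1}{3117753} = - \frac{32}{3117753} + \frac{8 \sqrt{264666}}{3117753}$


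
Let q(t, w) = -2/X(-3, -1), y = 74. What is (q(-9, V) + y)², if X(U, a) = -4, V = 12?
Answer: 22201/4 ≈ 5550.3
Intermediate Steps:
q(t, w) = ½ (q(t, w) = -2/(-4) = -2*(-¼) = ½)
(q(-9, V) + y)² = (½ + 74)² = (149/2)² = 22201/4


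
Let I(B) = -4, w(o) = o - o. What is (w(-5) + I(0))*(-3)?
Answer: 12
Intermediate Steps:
w(o) = 0
(w(-5) + I(0))*(-3) = (0 - 4)*(-3) = -4*(-3) = 12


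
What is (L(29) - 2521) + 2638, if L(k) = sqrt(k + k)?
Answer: 117 + sqrt(58) ≈ 124.62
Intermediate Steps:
L(k) = sqrt(2)*sqrt(k) (L(k) = sqrt(2*k) = sqrt(2)*sqrt(k))
(L(29) - 2521) + 2638 = (sqrt(2)*sqrt(29) - 2521) + 2638 = (sqrt(58) - 2521) + 2638 = (-2521 + sqrt(58)) + 2638 = 117 + sqrt(58)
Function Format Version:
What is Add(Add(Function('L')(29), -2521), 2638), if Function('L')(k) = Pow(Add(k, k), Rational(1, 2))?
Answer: Add(117, Pow(58, Rational(1, 2))) ≈ 124.62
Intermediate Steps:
Function('L')(k) = Mul(Pow(2, Rational(1, 2)), Pow(k, Rational(1, 2))) (Function('L')(k) = Pow(Mul(2, k), Rational(1, 2)) = Mul(Pow(2, Rational(1, 2)), Pow(k, Rational(1, 2))))
Add(Add(Function('L')(29), -2521), 2638) = Add(Add(Mul(Pow(2, Rational(1, 2)), Pow(29, Rational(1, 2))), -2521), 2638) = Add(Add(Pow(58, Rational(1, 2)), -2521), 2638) = Add(Add(-2521, Pow(58, Rational(1, 2))), 2638) = Add(117, Pow(58, Rational(1, 2)))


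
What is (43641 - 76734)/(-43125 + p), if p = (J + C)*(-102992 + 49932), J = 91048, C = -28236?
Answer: 33093/3332847845 ≈ 9.9293e-6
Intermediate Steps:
p = -3332804720 (p = (91048 - 28236)*(-102992 + 49932) = 62812*(-53060) = -3332804720)
(43641 - 76734)/(-43125 + p) = (43641 - 76734)/(-43125 - 3332804720) = -33093/(-3332847845) = -33093*(-1/3332847845) = 33093/3332847845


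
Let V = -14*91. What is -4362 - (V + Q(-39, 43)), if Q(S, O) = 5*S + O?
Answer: -2936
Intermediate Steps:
Q(S, O) = O + 5*S
V = -1274
-4362 - (V + Q(-39, 43)) = -4362 - (-1274 + (43 + 5*(-39))) = -4362 - (-1274 + (43 - 195)) = -4362 - (-1274 - 152) = -4362 - 1*(-1426) = -4362 + 1426 = -2936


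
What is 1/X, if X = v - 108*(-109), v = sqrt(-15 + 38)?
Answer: 11772/138579961 - sqrt(23)/138579961 ≈ 8.4913e-5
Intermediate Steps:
v = sqrt(23) ≈ 4.7958
X = 11772 + sqrt(23) (X = sqrt(23) - 108*(-109) = sqrt(23) + 11772 = 11772 + sqrt(23) ≈ 11777.)
1/X = 1/(11772 + sqrt(23))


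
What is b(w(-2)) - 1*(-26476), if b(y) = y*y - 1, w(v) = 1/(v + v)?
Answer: 423601/16 ≈ 26475.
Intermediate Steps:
w(v) = 1/(2*v)
b(y) = -1 + y**2 (b(y) = y**2 - 1 = -1 + y**2)
b(w(-2)) - 1*(-26476) = (-1 + ((1/2)/(-2))**2) - 1*(-26476) = (-1 + ((1/2)*(-1/2))**2) + 26476 = (-1 + (-1/4)**2) + 26476 = (-1 + 1/16) + 26476 = -15/16 + 26476 = 423601/16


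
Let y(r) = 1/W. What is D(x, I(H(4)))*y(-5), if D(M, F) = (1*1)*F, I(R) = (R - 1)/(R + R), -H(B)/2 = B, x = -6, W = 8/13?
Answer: 117/128 ≈ 0.91406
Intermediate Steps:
W = 8/13 (W = 8*(1/13) = 8/13 ≈ 0.61539)
H(B) = -2*B
I(R) = (-1 + R)/(2*R) (I(R) = (-1 + R)/((2*R)) = (-1 + R)*(1/(2*R)) = (-1 + R)/(2*R))
D(M, F) = F (D(M, F) = 1*F = F)
y(r) = 13/8 (y(r) = 1/(8/13) = 13/8)
D(x, I(H(4)))*y(-5) = ((-1 - 2*4)/(2*((-2*4))))*(13/8) = ((1/2)*(-1 - 8)/(-8))*(13/8) = ((1/2)*(-1/8)*(-9))*(13/8) = (9/16)*(13/8) = 117/128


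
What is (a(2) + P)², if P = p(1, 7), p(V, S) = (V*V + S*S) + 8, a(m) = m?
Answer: 3600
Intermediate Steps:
p(V, S) = 8 + S² + V² (p(V, S) = (V² + S²) + 8 = (S² + V²) + 8 = 8 + S² + V²)
P = 58 (P = 8 + 7² + 1² = 8 + 49 + 1 = 58)
(a(2) + P)² = (2 + 58)² = 60² = 3600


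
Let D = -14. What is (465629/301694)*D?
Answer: -3259403/150847 ≈ -21.607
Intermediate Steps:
(465629/301694)*D = (465629/301694)*(-14) = -3259403/150847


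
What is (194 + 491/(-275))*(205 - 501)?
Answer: -15646264/275 ≈ -56896.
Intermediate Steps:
(194 + 491/(-275))*(205 - 501) = (194 + 491*(-1/275))*(-296) = (194 - 491/275)*(-296) = (52859/275)*(-296) = -15646264/275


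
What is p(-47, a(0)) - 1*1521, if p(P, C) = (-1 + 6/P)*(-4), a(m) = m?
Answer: -71275/47 ≈ -1516.5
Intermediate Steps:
p(P, C) = 4 - 24/P
p(-47, a(0)) - 1*1521 = (4 - 24/(-47)) - 1*1521 = (4 - 24*(-1/47)) - 1521 = (4 + 24/47) - 1521 = 212/47 - 1521 = -71275/47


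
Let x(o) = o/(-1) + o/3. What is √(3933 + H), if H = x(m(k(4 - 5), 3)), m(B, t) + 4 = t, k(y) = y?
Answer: √35403/3 ≈ 62.719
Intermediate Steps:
m(B, t) = -4 + t
x(o) = -2*o/3 (x(o) = o*(-1) + o*(⅓) = -o + o/3 = -2*o/3)
H = ⅔ (H = -2*(-4 + 3)/3 = -⅔*(-1) = ⅔ ≈ 0.66667)
√(3933 + H) = √(3933 + ⅔) = √(11801/3) = √35403/3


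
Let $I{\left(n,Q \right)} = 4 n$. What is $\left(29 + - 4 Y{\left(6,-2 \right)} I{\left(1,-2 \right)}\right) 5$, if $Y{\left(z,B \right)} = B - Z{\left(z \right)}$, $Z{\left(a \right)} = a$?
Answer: $785$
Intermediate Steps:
$Y{\left(z,B \right)} = B - z$
$\left(29 + - 4 Y{\left(6,-2 \right)} I{\left(1,-2 \right)}\right) 5 = \left(29 + - 4 \left(-2 - 6\right) 4 \cdot 1\right) 5 = \left(29 + - 4 \left(-2 - 6\right) 4\right) 5 = \left(29 + \left(-4\right) \left(-8\right) 4\right) 5 = \left(29 + 32 \cdot 4\right) 5 = \left(29 + 128\right) 5 = 157 \cdot 5 = 785$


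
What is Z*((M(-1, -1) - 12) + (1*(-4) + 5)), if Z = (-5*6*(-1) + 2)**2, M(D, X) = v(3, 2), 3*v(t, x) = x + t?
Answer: -28672/3 ≈ -9557.3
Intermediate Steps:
v(t, x) = t/3 + x/3 (v(t, x) = (x + t)/3 = (t + x)/3 = t/3 + x/3)
M(D, X) = 5/3 (M(D, X) = (1/3)*3 + (1/3)*2 = 1 + 2/3 = 5/3)
Z = 1024 (Z = (-30*(-1) + 2)**2 = (30 + 2)**2 = 32**2 = 1024)
Z*((M(-1, -1) - 12) + (1*(-4) + 5)) = 1024*((5/3 - 12) + (1*(-4) + 5)) = 1024*(-31/3 + (-4 + 5)) = 1024*(-31/3 + 1) = 1024*(-28/3) = -28672/3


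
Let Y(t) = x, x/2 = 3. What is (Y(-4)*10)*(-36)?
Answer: -2160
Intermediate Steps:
x = 6 (x = 2*3 = 6)
Y(t) = 6
(Y(-4)*10)*(-36) = (6*10)*(-36) = 60*(-36) = -2160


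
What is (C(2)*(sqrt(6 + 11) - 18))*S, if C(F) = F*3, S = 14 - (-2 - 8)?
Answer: -2592 + 144*sqrt(17) ≈ -1998.3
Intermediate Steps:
S = 24 (S = 14 - 1*(-10) = 14 + 10 = 24)
C(F) = 3*F
(C(2)*(sqrt(6 + 11) - 18))*S = ((3*2)*(sqrt(6 + 11) - 18))*24 = (6*(sqrt(17) - 18))*24 = (6*(-18 + sqrt(17)))*24 = (-108 + 6*sqrt(17))*24 = -2592 + 144*sqrt(17)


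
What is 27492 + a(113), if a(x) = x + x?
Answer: 27718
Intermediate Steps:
a(x) = 2*x
27492 + a(113) = 27492 + 2*113 = 27492 + 226 = 27718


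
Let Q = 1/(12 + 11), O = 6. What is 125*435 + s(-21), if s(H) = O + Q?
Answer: 1250764/23 ≈ 54381.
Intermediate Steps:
Q = 1/23 ≈ 0.043478
s(H) = 139/23 (s(H) = 6 + 1/23 = 139/23)
125*435 + s(-21) = 125*435 + 139/23 = 54375 + 139/23 = 1250764/23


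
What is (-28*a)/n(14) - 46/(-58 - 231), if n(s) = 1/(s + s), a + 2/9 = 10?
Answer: -19938274/2601 ≈ -7665.6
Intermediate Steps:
a = 88/9 (a = -2/9 + 10 = 88/9 ≈ 9.7778)
n(s) = 1/(2*s)
(-28*a)/n(14) - 46/(-58 - 231) = (-28*88/9)/(((1/2)/14)) - 46/(-58 - 231) = -2464/(9*((1/2)*(1/14))) - 46/(-289) = -2464/(9*1/28) - 46*(-1/289) = -2464/9*28 + 46/289 = -68992/9 + 46/289 = -19938274/2601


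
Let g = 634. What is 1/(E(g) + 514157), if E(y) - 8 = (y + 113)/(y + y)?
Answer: 1268/651961967 ≈ 1.9449e-6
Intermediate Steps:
E(y) = 8 + (113 + y)/(2*y) (E(y) = 8 + (y + 113)/(y + y) = 8 + (113 + y)/((2*y)) = 8 + (113 + y)*(1/(2*y)) = 8 + (113 + y)/(2*y))
1/(E(g) + 514157) = 1/((1/2)*(113 + 17*634)/634 + 514157) = 1/((1/2)*(1/634)*(113 + 10778) + 514157) = 1/((1/2)*(1/634)*10891 + 514157) = 1/(10891/1268 + 514157) = 1/(651961967/1268) = 1268/651961967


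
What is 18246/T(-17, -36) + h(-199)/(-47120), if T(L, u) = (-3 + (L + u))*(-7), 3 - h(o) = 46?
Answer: 107471047/2308880 ≈ 46.547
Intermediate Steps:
h(o) = -43 (h(o) = 3 - 1*46 = 3 - 46 = -43)
T(L, u) = 21 - 7*L - 7*u (T(L, u) = (-3 + L + u)*(-7) = 21 - 7*L - 7*u)
18246/T(-17, -36) + h(-199)/(-47120) = 18246/(21 - 7*(-17) - 7*(-36)) - 43/(-47120) = 18246/(21 + 119 + 252) - 43*(-1/47120) = 18246/392 + 43/47120 = 18246*(1/392) + 43/47120 = 9123/196 + 43/47120 = 107471047/2308880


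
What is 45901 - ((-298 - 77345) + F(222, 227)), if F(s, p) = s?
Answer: 123322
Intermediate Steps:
45901 - ((-298 - 77345) + F(222, 227)) = 45901 - ((-298 - 77345) + 222) = 45901 - (-77643 + 222) = 45901 - 1*(-77421) = 45901 + 77421 = 123322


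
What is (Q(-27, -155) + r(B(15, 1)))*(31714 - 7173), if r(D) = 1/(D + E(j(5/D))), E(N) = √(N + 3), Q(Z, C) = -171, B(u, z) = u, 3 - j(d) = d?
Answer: -2760199893/658 - 24541*√51/658 ≈ -4.1951e+6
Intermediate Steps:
j(d) = 3 - d
E(N) = √(3 + N)
r(D) = 1/(D + √(6 - 5/D)) (r(D) = 1/(D + √(3 + (3 - 5/D))) = 1/(D + √(6 - 5/D)))
(Q(-27, -155) + r(B(15, 1)))*(31714 - 7173) = (-171 + 1/(15 + √(6 - 5/15)))*(31714 - 7173) = (-171 + 1/(15 + √(6 - 5*1/15)))*24541 = (-171 + 1/(15 + √(6 - ⅓)))*24541 = (-171 + 1/(15 + √(17/3)))*24541 = (-171 + 1/(15 + √51/3))*24541 = -4196511 + 24541/(15 + √51/3)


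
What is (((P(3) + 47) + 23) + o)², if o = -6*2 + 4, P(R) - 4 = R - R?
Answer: 4356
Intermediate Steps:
P(R) = 4 (P(R) = 4 + (R - R) = 4 + 0 = 4)
o = -8 (o = -12 + 4 = -8)
(((P(3) + 47) + 23) + o)² = (((4 + 47) + 23) - 8)² = ((51 + 23) - 8)² = (74 - 8)² = 66² = 4356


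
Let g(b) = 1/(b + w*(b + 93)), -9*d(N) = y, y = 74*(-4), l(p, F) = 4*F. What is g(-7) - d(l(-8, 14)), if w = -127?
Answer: -1078331/32787 ≈ -32.889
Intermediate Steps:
y = -296
d(N) = 296/9 (d(N) = -⅑*(-296) = 296/9)
g(b) = 1/(-11811 - 126*b) (g(b) = 1/(b - 127*(b + 93)) = 1/(b - 127*(93 + b)) = 1/(b + (-11811 - 127*b)) = 1/(-11811 - 126*b))
g(-7) - d(l(-8, 14)) = 1/(3*(-3937 - 42*(-7))) - 1*296/9 = 1/(3*(-3937 + 294)) - 296/9 = (⅓)/(-3643) - 296/9 = (⅓)*(-1/3643) - 296/9 = -1/10929 - 296/9 = -1078331/32787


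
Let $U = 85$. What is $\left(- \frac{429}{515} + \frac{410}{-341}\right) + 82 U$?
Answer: $\frac{1223679111}{175615} \approx 6968.0$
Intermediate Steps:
$\left(- \frac{429}{515} + \frac{410}{-341}\right) + 82 U = \left(- \frac{429}{515} + \frac{410}{-341}\right) + 82 \cdot 85 = \left(\left(-429\right) \frac{1}{515} + 410 \left(- \frac{1}{341}\right)\right) + 6970 = \left(- \frac{429}{515} - \frac{410}{341}\right) + 6970 = - \frac{357439}{175615} + 6970 = \frac{1223679111}{175615}$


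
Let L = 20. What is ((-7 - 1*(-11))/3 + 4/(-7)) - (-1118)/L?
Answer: 11899/210 ≈ 56.662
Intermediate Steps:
((-7 - 1*(-11))/3 + 4/(-7)) - (-1118)/L = ((-7 - 1*(-11))/3 + 4/(-7)) - (-1118)/20 = ((-7 + 11)*(1/3) + 4*(-1/7)) - (-1118)/20 = (4*(1/3) - 4/7) - 26*(-43/20) = (4/3 - 4/7) + 559/10 = 16/21 + 559/10 = 11899/210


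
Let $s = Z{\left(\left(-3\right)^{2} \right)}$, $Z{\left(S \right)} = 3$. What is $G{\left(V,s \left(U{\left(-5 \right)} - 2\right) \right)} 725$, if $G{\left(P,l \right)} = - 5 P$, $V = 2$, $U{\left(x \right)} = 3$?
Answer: $-7250$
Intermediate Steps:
$s = 3$
$G{\left(V,s \left(U{\left(-5 \right)} - 2\right) \right)} 725 = \left(-5\right) 2 \cdot 725 = \left(-10\right) 725 = -7250$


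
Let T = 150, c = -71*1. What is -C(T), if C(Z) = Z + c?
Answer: -79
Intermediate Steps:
c = -71
C(Z) = -71 + Z (C(Z) = Z - 71 = -71 + Z)
-C(T) = -(-71 + 150) = -1*79 = -79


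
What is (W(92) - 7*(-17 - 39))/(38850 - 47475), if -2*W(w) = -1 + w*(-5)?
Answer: -83/1150 ≈ -0.072174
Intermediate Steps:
W(w) = 1/2 + 5*w/2 (W(w) = -(-1 + w*(-5))/2 = -(-1 - 5*w)/2 = 1/2 + 5*w/2)
(W(92) - 7*(-17 - 39))/(38850 - 47475) = ((1/2 + (5/2)*92) - 7*(-17 - 39))/(38850 - 47475) = ((1/2 + 230) - 7*(-56))/(-8625) = (461/2 + 392)*(-1/8625) = (1245/2)*(-1/8625) = -83/1150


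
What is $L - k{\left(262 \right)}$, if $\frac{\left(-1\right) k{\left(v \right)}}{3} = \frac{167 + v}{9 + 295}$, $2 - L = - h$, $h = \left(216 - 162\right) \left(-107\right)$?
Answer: $- \frac{1754617}{304} \approx -5771.8$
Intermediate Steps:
$h = -5778$ ($h = 54 \left(-107\right) = -5778$)
$L = -5776$ ($L = 2 - \left(-1\right) \left(-5778\right) = 2 - 5778 = -5776$)
$k{\left(v \right)} = - \frac{501}{304} - \frac{3 v}{304}$ ($k{\left(v \right)} = - 3 \frac{167 + v}{9 + 295} = - 3 \frac{167 + v}{304} = - 3 \left(167 + v\right) \frac{1}{304} = - 3 \left(\frac{167}{304} + \frac{v}{304}\right) = - \frac{501}{304} - \frac{3 v}{304}$)
$L - k{\left(262 \right)} = -5776 - \left(- \frac{501}{304} - \frac{393}{152}\right) = -5776 - - \frac{1287}{304} = -5776 + \frac{1287}{304} = - \frac{1754617}{304}$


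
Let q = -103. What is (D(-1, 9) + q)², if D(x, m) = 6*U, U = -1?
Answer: 11881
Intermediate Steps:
D(x, m) = -6 (D(x, m) = 6*(-1) = -6)
(D(-1, 9) + q)² = (-6 - 103)² = (-109)² = 11881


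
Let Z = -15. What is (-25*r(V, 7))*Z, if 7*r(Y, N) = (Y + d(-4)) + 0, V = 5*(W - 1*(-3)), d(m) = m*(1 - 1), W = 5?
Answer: 15000/7 ≈ 2142.9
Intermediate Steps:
d(m) = 0 (d(m) = m*0 = 0)
V = 40 (V = 5*(5 - 1*(-3)) = 5*(5 + 3) = 5*8 = 40)
r(Y, N) = Y/7 (r(Y, N) = ((Y + 0) + 0)/7 = (Y + 0)/7 = Y/7)
(-25*r(V, 7))*Z = -25*40/7*(-15) = -1000/7*(-15) = 15000/7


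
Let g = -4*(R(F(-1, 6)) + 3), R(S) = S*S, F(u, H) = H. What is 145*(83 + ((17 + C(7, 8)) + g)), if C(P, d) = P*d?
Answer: 0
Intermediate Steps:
R(S) = S²
g = -156 (g = -4*(6² + 3) = -4*(36 + 3) = -4*39 = -156)
145*(83 + ((17 + C(7, 8)) + g)) = 145*(83 + ((17 + 7*8) - 156)) = 145*(83 + ((17 + 56) - 156)) = 145*(83 + (73 - 156)) = 145*(83 - 83) = 145*0 = 0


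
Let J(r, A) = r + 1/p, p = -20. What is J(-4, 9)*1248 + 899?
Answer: -20777/5 ≈ -4155.4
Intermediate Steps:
J(r, A) = -1/20 + r (J(r, A) = r + 1/(-20) = r - 1/20 = -1/20 + r)
J(-4, 9)*1248 + 899 = (-1/20 - 4)*1248 + 899 = -81/20*1248 + 899 = -25272/5 + 899 = -20777/5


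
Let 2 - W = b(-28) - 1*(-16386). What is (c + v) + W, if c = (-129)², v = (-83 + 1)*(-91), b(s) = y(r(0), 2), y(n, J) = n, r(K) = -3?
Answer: 7722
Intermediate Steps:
b(s) = -3
v = 7462 (v = -82*(-91) = 7462)
c = 16641
W = -16381 (W = 2 - (-3 - 1*(-16386)) = 2 - (-3 + 16386) = 2 - 1*16383 = 2 - 16383 = -16381)
(c + v) + W = (16641 + 7462) - 16381 = 24103 - 16381 = 7722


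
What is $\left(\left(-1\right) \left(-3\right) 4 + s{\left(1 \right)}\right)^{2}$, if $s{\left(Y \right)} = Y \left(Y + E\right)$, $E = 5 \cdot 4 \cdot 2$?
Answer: $2809$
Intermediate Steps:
$E = 40$ ($E = 20 \cdot 2 = 40$)
$s{\left(Y \right)} = Y \left(40 + Y\right)$ ($s{\left(Y \right)} = Y \left(Y + 40\right) = Y \left(40 + Y\right)$)
$\left(\left(-1\right) \left(-3\right) 4 + s{\left(1 \right)}\right)^{2} = \left(\left(-1\right) \left(-3\right) 4 + 1 \left(40 + 1\right)\right)^{2} = \left(3 \cdot 4 + 1 \cdot 41\right)^{2} = \left(12 + 41\right)^{2} = 53^{2} = 2809$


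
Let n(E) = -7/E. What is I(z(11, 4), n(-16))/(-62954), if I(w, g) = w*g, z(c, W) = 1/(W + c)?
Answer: -7/15108960 ≈ -4.6330e-7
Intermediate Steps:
I(w, g) = g*w
I(z(11, 4), n(-16))/(-62954) = ((-7/(-16))/(4 + 11))/(-62954) = (-7*(-1/16)/15)*(-1/62954) = ((7/16)*(1/15))*(-1/62954) = (7/240)*(-1/62954) = -7/15108960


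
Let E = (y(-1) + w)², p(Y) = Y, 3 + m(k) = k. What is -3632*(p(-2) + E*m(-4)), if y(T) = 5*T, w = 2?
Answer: 236080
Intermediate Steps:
m(k) = -3 + k
E = 9 (E = (5*(-1) + 2)² = (-5 + 2)² = (-3)² = 9)
-3632*(p(-2) + E*m(-4)) = -3632*(-2 + 9*(-3 - 4)) = -3632*(-2 + 9*(-7)) = -3632*(-2 - 63) = -3632*(-65) = 236080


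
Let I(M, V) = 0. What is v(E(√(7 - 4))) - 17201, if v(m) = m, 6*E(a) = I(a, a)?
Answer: -17201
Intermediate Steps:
E(a) = 0 (E(a) = (⅙)*0 = 0)
v(E(√(7 - 4))) - 17201 = 0 - 17201 = -17201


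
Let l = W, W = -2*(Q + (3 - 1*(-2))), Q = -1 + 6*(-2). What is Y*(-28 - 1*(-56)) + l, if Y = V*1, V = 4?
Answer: 128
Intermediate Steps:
Q = -13 (Q = -1 - 12 = -13)
W = 16 (W = -2*(-13 + (3 - 1*(-2))) = -2*(-13 + (3 + 2)) = -2*(-13 + 5) = -2*(-8) = 16)
Y = 4 (Y = 4*1 = 4)
l = 16
Y*(-28 - 1*(-56)) + l = 4*(-28 - 1*(-56)) + 16 = 4*(-28 + 56) + 16 = 4*28 + 16 = 112 + 16 = 128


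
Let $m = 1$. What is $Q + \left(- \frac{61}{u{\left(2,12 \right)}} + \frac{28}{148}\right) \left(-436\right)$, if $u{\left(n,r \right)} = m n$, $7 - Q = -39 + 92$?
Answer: $\frac{487272}{37} \approx 13170.0$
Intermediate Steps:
$Q = -46$ ($Q = 7 - \left(-39 + 92\right) = 7 - 53 = -46$)
$u{\left(n,r \right)} = n$ ($u{\left(n,r \right)} = 1 n = n$)
$Q + \left(- \frac{61}{u{\left(2,12 \right)}} + \frac{28}{148}\right) \left(-436\right) = -46 + \left(- \frac{61}{2} + \frac{28}{148}\right) \left(-436\right) = -46 + \left(\left(-61\right) \frac{1}{2} + 28 \cdot \frac{1}{148}\right) \left(-436\right) = -46 + \left(- \frac{61}{2} + \frac{7}{37}\right) \left(-436\right) = -46 - - \frac{488974}{37} = -46 + \frac{488974}{37} = \frac{487272}{37}$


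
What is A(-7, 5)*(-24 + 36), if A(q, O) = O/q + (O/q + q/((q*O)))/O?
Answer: -1716/175 ≈ -9.8057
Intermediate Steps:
A(q, O) = O/q + (1/O + O/q)/O (A(q, O) = O/q + (O/q + q/((O*q)))/O = O/q + (O/q + q*(1/(O*q)))/O = O/q + (O/q + 1/O)/O = O/q + (1/O + O/q)/O)
A(-7, 5)*(-24 + 36) = (5**(-2) + 1/(-7) + 5/(-7))*(-24 + 36) = (1/25 - 1/7 + 5*(-1/7))*12 = (1/25 - 1/7 - 5/7)*12 = -143/175*12 = -1716/175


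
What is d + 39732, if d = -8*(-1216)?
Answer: 49460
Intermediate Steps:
d = 9728
d + 39732 = 9728 + 39732 = 49460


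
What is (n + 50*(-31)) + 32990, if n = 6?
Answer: 31446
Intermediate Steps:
(n + 50*(-31)) + 32990 = (6 + 50*(-31)) + 32990 = (6 - 1550) + 32990 = -1544 + 32990 = 31446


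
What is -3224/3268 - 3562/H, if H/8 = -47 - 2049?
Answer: -5302427/6849728 ≈ -0.77411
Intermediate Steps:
H = -16768 (H = 8*(-47 - 2049) = 8*(-2096) = -16768)
-3224/3268 - 3562/H = -3224/3268 - 3562/(-16768) = -3224*1/3268 - 3562*(-1/16768) = -806/817 + 1781/8384 = -5302427/6849728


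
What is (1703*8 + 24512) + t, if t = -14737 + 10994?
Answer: 34393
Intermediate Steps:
t = -3743
(1703*8 + 24512) + t = (1703*8 + 24512) - 3743 = (13624 + 24512) - 3743 = 38136 - 3743 = 34393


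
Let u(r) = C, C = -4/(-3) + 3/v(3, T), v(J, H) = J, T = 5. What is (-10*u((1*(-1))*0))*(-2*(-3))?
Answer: -140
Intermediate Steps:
C = 7/3 (C = -4/(-3) + 3/3 = -4*(-⅓) + 3*(⅓) = 4/3 + 1 = 7/3 ≈ 2.3333)
u(r) = 7/3
(-10*u((1*(-1))*0))*(-2*(-3)) = (-10*7/3)*(-2*(-3)) = -70/3*6 = -140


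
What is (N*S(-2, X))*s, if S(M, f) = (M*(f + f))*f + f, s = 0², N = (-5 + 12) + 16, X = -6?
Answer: 0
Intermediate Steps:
N = 23 (N = 7 + 16 = 23)
s = 0
S(M, f) = f + 2*M*f² (S(M, f) = (M*(2*f))*f + f = (2*M*f)*f + f = 2*M*f² + f = f + 2*M*f²)
(N*S(-2, X))*s = (23*(-6*(1 + 2*(-2)*(-6))))*0 = (23*(-6*(1 + 24)))*0 = (23*(-6*25))*0 = (23*(-150))*0 = -3450*0 = 0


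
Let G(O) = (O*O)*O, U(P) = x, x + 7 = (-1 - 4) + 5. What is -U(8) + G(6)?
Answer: 223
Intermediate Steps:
x = -7 (x = -7 + ((-1 - 4) + 5) = -7 + (-5 + 5) = -7 + 0 = -7)
U(P) = -7
G(O) = O³ (G(O) = O²*O = O³)
-U(8) + G(6) = -1*(-7) + 6³ = 7 + 216 = 223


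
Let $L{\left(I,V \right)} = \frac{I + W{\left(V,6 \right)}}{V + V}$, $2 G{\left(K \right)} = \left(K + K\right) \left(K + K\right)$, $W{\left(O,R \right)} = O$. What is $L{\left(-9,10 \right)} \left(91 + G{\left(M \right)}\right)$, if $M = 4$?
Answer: $\frac{123}{20} \approx 6.15$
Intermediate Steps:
$G{\left(K \right)} = 2 K^{2}$ ($G{\left(K \right)} = \frac{\left(K + K\right) \left(K + K\right)}{2} = \frac{2 K 2 K}{2} = \frac{4 K^{2}}{2} = 2 K^{2}$)
$L{\left(I,V \right)} = \frac{I + V}{2 V}$ ($L{\left(I,V \right)} = \frac{I + V}{V + V} = \frac{I + V}{2 V}$)
$L{\left(-9,10 \right)} \left(91 + G{\left(M \right)}\right) = \frac{-9 + 10}{2 \cdot 10} \left(91 + 2 \cdot 4^{2}\right) = \frac{1}{2} \cdot \frac{1}{10} \cdot 1 \left(91 + 2 \cdot 16\right) = \frac{91 + 32}{20} = \frac{1}{20} \cdot 123 = \frac{123}{20}$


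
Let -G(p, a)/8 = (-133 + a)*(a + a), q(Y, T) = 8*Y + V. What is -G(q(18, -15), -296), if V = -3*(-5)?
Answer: 2031744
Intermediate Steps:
V = 15
q(Y, T) = 15 + 8*Y (q(Y, T) = 8*Y + 15 = 15 + 8*Y)
G(p, a) = -16*a*(-133 + a) (G(p, a) = -8*(-133 + a)*(a + a) = -8*(-133 + a)*2*a = -16*a*(-133 + a))
-G(q(18, -15), -296) = -16*(-296)*(133 - 1*(-296)) = -16*(-296)*(133 + 296) = -16*(-296)*429 = -1*(-2031744) = 2031744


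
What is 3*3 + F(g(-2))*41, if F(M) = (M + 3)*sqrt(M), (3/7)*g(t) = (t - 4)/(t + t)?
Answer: 9 + 533*sqrt(14)/4 ≈ 507.58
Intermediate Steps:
g(t) = 7*(-4 + t)/(6*t) (g(t) = 7*((t - 4)/(t + t))/3 = 7*((-4 + t)/((2*t)))/3 = 7*((-4 + t)*(1/(2*t)))/3 = 7*((-4 + t)/(2*t))/3 = 7*(-4 + t)/(6*t))
F(M) = sqrt(M)*(3 + M) (F(M) = (3 + M)*sqrt(M) = sqrt(M)*(3 + M))
3*3 + F(g(-2))*41 = 3*3 + (sqrt((7/6)*(-4 - 2)/(-2))*(3 + (7/6)*(-4 - 2)/(-2)))*41 = 9 + (sqrt((7/6)*(-1/2)*(-6))*(3 + (7/6)*(-1/2)*(-6)))*41 = 9 + (sqrt(7/2)*(3 + 7/2))*41 = 9 + ((sqrt(14)/2)*(13/2))*41 = 9 + (13*sqrt(14)/4)*41 = 9 + 533*sqrt(14)/4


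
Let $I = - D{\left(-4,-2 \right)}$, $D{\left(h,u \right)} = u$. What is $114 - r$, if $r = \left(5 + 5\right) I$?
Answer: $94$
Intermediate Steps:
$I = 2$ ($I = \left(-1\right) \left(-2\right) = 2$)
$r = 20$ ($r = \left(5 + 5\right) 2 = 10 \cdot 2 = 20$)
$114 - r = 114 - 20 = 94$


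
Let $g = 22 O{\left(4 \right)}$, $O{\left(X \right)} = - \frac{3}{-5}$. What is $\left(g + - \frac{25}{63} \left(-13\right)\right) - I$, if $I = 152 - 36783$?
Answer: $\frac{11544548}{315} \approx 36649.0$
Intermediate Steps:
$I = -36631$ ($I = 152 - 36783 = -36631$)
$O{\left(X \right)} = \frac{3}{5}$ ($O{\left(X \right)} = \left(-3\right) \left(- \frac{1}{5}\right) = \frac{3}{5}$)
$g = \frac{66}{5}$ ($g = 22 \cdot \frac{3}{5} = \frac{66}{5} \approx 13.2$)
$\left(g + - \frac{25}{63} \left(-13\right)\right) - I = \left(\frac{66}{5} + - \frac{25}{63} \left(-13\right)\right) - -36631 = \left(\frac{66}{5} + \left(-25\right) \frac{1}{63} \left(-13\right)\right) + 36631 = \left(\frac{66}{5} - - \frac{325}{63}\right) + 36631 = \left(\frac{66}{5} + \frac{325}{63}\right) + 36631 = \frac{5783}{315} + 36631 = \frac{11544548}{315}$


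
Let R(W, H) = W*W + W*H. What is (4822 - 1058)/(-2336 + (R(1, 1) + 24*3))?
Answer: -1882/1131 ≈ -1.6640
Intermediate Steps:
R(W, H) = W**2 + H*W
(4822 - 1058)/(-2336 + (R(1, 1) + 24*3)) = (4822 - 1058)/(-2336 + (1*(1 + 1) + 24*3)) = 3764/(-2336 + (1*2 + 72)) = 3764/(-2336 + (2 + 72)) = 3764/(-2336 + 74) = 3764/(-2262) = 3764*(-1/2262) = -1882/1131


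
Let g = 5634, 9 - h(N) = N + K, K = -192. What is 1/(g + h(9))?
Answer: 1/5826 ≈ 0.00017164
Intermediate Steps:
h(N) = 201 - N (h(N) = 9 - (N - 192) = 9 - (-192 + N) = 9 + (192 - N) = 201 - N)
1/(g + h(9)) = 1/(5634 + (201 - 1*9)) = 1/(5634 + (201 - 9)) = 1/(5634 + 192) = 1/5826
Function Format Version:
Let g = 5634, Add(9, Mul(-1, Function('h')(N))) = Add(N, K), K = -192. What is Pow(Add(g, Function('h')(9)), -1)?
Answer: Rational(1, 5826) ≈ 0.00017164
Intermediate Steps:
Function('h')(N) = Add(201, Mul(-1, N)) (Function('h')(N) = Add(9, Mul(-1, Add(N, -192))) = Add(9, Mul(-1, Add(-192, N))) = Add(9, Add(192, Mul(-1, N))) = Add(201, Mul(-1, N)))
Pow(Add(g, Function('h')(9)), -1) = Pow(Add(5634, Add(201, Mul(-1, 9))), -1) = Pow(Add(5634, Add(201, -9)), -1) = Pow(Add(5634, 192), -1) = Pow(5826, -1) = Rational(1, 5826)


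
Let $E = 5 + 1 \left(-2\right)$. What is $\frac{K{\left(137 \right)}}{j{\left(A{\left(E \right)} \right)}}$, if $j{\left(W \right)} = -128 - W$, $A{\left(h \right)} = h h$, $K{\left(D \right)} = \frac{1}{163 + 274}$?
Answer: $- \frac{1}{59869} \approx -1.6703 \cdot 10^{-5}$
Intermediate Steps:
$E = 3$ ($E = 5 - 2 = 3$)
$K{\left(D \right)} = \frac{1}{437}$
$A{\left(h \right)} = h^{2}$
$\frac{K{\left(137 \right)}}{j{\left(A{\left(E \right)} \right)}} = \frac{1}{437 \left(-128 - 3^{2}\right)} = \frac{1}{437 \left(-128 - 9\right)} = \frac{1}{437 \left(-137\right)} = \frac{1}{437} \left(- \frac{1}{137}\right) = - \frac{1}{59869}$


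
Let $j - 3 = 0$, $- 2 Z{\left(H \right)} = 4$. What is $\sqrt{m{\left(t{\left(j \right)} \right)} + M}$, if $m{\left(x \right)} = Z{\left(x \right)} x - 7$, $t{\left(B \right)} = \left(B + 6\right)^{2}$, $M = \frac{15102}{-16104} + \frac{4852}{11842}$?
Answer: $\frac{i \sqrt{10703768899193799}}{7945982} \approx 13.02 i$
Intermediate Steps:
$Z{\left(H \right)} = -2$ ($Z{\left(H \right)} = \left(- \frac{1}{2}\right) 4 = -2$)
$j = 3$ ($j = 3 + 0 = 3$)
$M = - \frac{8391773}{15891964}$ ($M = 15102 \left(- \frac{1}{16104}\right) + 4852 \cdot \frac{1}{11842} = - \frac{2517}{2684} + \frac{2426}{5921} = - \frac{8391773}{15891964} \approx -0.52805$)
$t{\left(B \right)} = \left(6 + B\right)^{2}$
$m{\left(x \right)} = -7 - 2 x$ ($m{\left(x \right)} = - 2 x - 7 = -7 - 2 x$)
$\sqrt{m{\left(t{\left(j \right)} \right)} + M} = \sqrt{\left(-7 - 2 \left(6 + 3\right)^{2}\right) - \frac{8391773}{15891964}} = \sqrt{\left(-7 - 2 \cdot 9^{2}\right) - \frac{8391773}{15891964}} = \sqrt{\left(-7 - 162\right) - \frac{8391773}{15891964}} = \sqrt{-169 - \frac{8391773}{15891964}} = \sqrt{- \frac{2694133689}{15891964}} = \frac{i \sqrt{10703768899193799}}{7945982}$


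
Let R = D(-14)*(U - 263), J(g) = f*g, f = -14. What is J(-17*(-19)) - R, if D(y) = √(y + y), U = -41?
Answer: -4522 + 608*I*√7 ≈ -4522.0 + 1608.6*I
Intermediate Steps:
D(y) = √2*√y (D(y) = √(2*y) = √2*√y)
J(g) = -14*g
R = -608*I*√7 (R = (√2*√(-14))*(-41 - 263) = (√2*(I*√14))*(-304) = (2*I*√7)*(-304) = -608*I*√7 ≈ -1608.6*I)
J(-17*(-19)) - R = -(-238)*(-19) - (-608)*I*√7 = -14*323 + 608*I*√7 = -4522 + 608*I*√7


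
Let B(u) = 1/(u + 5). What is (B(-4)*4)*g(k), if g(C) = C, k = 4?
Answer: 16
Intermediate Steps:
B(u) = 1/(5 + u)
(B(-4)*4)*g(k) = (4/(5 - 4))*4 = (4/1)*4 = (1*4)*4 = 4*4 = 16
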